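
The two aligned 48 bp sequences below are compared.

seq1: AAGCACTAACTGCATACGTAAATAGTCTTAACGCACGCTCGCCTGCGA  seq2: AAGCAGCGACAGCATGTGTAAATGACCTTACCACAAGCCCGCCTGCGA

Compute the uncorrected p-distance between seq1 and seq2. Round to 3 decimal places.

0.271

The sequences differ at 13 of 48 positions.
p = 13/48 = 0.270833… ≈ 0.271 (to 3 d.p.).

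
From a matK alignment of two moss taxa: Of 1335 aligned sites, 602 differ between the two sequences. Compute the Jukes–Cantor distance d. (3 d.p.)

0.690

p = 602/1335 ≈ 0.450936.
d = −(3/4) ln(1 − 4p/3) = −0.75 ln(1 − 0.601248) = −0.75 ln(0.398752)
  = −0.75 × (-0.919416) = 0.689562 substitutions/site.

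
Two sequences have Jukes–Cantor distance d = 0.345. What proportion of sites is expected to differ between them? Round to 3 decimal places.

0.277

p = (3/4)(1 − e^(−4d/3)) = 0.75 × (1 − e^(-0.46)) = 0.75 × (1 − 0.631284) = 0.276537.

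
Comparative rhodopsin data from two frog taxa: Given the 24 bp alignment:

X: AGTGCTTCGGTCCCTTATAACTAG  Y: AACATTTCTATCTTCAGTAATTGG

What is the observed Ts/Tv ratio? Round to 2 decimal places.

5.50

Transitions are A↔G and C↔T; transversions are all other mismatches.
Transitions: 11. Transversions: 2.
R = 11/2 = 5.50.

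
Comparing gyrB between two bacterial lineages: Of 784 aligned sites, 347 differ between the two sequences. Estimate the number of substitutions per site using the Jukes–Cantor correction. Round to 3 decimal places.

p = 347/784 ≈ 0.442602.
d = −(3/4) ln(1 − 4p/3) = −0.75 ln(1 − 0.590136) = −0.75 ln(0.409864)
  = −0.75 × (-0.891930) = 0.668948 substitutions/site.

0.669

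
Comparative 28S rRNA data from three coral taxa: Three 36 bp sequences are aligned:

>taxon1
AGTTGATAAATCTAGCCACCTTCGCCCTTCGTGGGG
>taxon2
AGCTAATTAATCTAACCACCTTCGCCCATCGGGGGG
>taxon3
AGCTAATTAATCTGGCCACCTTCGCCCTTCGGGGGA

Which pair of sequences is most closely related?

taxon2 and taxon3

taxon1–taxon2: 6/36 differ, p = 0.167, d = 0.188.
taxon1–taxon3: 6/36 differ, p = 0.167, d = 0.188.
taxon2–taxon3: 4/36 differ, p = 0.111, d = 0.120.
The smallest distance is between taxon2 and taxon3.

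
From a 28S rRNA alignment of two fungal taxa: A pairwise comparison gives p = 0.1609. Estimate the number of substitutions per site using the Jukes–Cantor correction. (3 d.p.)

d = −(3/4) ln(1 − 4p/3) = −0.75 ln(1 − 0.214533) = −0.75 ln(0.785467)
  = −0.75 × (-0.241477) = 0.181108 substitutions/site.

0.181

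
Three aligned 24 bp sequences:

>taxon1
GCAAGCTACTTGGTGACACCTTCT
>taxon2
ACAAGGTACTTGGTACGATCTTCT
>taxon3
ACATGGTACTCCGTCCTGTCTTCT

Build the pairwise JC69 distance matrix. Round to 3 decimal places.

d(taxon1,taxon2) = 0.304, d(taxon1,taxon3) = 0.608, d(taxon2,taxon3) = 0.304

taxon1–taxon2: 6/24 sites differ → p = 0.25, d = −0.75 ln(1 − 0.333333) = 0.304098 ≈ 0.304.
taxon1–taxon3: 10/24 sites differ → p ≈ 0.416667, d = −0.75 ln(1 − 0.555556) = 0.608198 ≈ 0.608.
taxon2–taxon3: 6/24 sites differ → p = 0.25, d = −0.75 ln(1 − 0.333333) = 0.304098 ≈ 0.304.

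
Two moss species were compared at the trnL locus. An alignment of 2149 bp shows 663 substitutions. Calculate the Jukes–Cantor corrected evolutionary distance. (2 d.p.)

0.40

p = 663/2149 ≈ 0.308516.
d = −(3/4) ln(1 − 4p/3) = −0.75 ln(1 − 0.411355) = −0.75 ln(0.588645)
  = −0.75 × (-0.529932) = 0.397449 substitutions/site.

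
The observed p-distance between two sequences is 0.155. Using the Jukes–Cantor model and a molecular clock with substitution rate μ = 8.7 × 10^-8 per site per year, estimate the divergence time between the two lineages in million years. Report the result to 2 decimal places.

1.00

d = −(3/4) ln(1 − 4p/3) = −0.75 ln(1 − 0.206667) = −0.75 ln(0.793333)
  = −0.75 × (-0.231512) = 0.173634 substitutions/site.
Under a molecular clock d = 2μt, so t = d/(2μ) = 0.173634 / (2 × 8.7 × 10^-8) = 1.00 million years.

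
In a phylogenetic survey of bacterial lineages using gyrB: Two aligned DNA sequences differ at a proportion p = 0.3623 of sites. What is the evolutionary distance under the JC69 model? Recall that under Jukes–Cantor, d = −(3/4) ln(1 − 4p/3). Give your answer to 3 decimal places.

0.495

d = −(3/4) ln(1 − 4p/3) = −0.75 ln(1 − 0.483067) = −0.75 ln(0.516933)
  = −0.75 × (-0.659842) = 0.494882 substitutions/site.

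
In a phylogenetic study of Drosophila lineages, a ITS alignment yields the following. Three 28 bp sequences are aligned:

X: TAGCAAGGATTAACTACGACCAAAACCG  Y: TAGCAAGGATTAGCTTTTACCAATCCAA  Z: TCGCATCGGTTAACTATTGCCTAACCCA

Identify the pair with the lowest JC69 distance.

X and Y

X–Y: 8/28 differ, p = 0.286, d = 0.360.
X–Z: 10/28 differ, p = 0.357, d = 0.485.
Y–Z: 10/28 differ, p = 0.357, d = 0.485.
The smallest distance is between X and Y.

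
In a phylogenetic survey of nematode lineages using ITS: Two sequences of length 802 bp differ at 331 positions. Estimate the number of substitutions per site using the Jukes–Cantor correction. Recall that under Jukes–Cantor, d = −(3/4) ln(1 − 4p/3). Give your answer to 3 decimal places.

p = 331/802 ≈ 0.412718.
d = −(3/4) ln(1 − 4p/3) = −0.75 ln(1 − 0.550291) = −0.75 ln(0.449709)
  = −0.75 × (-0.799155) = 0.599366 substitutions/site.

0.599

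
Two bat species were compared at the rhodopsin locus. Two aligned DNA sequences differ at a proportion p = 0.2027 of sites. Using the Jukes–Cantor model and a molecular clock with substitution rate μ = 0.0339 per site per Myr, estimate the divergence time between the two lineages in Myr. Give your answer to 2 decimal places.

3.49

d = −(3/4) ln(1 − 4p/3) = −0.75 ln(1 − 0.270267) = −0.75 ln(0.729733)
  = −0.75 × (-0.315077) = 0.236308 substitutions/site.
Under a molecular clock d = 2μt, so t = d/(2μ) = 0.236308 / (2 × 0.0339) = 3.49 Myr.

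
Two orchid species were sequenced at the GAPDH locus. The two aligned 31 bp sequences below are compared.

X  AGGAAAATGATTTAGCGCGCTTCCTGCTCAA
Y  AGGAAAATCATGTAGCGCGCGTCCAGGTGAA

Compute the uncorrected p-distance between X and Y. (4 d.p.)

0.1935

The sequences differ at 6 of 31 positions (sites 9, 12, 21, 25, 27, 29).
p = 6/31 = 0.193548… ≈ 0.1935 (to 4 d.p.).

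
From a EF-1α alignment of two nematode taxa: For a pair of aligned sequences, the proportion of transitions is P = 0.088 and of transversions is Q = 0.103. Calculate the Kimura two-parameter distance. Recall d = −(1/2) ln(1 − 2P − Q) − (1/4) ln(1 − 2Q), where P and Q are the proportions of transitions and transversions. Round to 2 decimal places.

0.22

Under the Kimura two-parameter model, d = −½ ln(1 − 2P − Q) − ¼ ln(1 − 2Q).
1 − 2P − Q = 0.721, giving −½ ln(0.721) = 0.163558.
1 − 2Q = 0.794, giving −¼ ln(0.794) = 0.057668.
d = 0.163558 + 0.057668 = 0.221226.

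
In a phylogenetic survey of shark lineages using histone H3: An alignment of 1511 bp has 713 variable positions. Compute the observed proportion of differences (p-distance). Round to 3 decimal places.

0.472

p = 713/1511 = 0.471872… ≈ 0.472 (to 3 d.p.).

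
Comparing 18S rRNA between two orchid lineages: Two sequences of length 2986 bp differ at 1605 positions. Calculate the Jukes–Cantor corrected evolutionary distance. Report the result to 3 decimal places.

p = 1605/2986 ≈ 0.537508.
d = −(3/4) ln(1 − 4p/3) = −0.75 ln(1 − 0.716677) = −0.75 ln(0.283323)
  = −0.75 × (-1.261168) = 0.945876 substitutions/site.

0.946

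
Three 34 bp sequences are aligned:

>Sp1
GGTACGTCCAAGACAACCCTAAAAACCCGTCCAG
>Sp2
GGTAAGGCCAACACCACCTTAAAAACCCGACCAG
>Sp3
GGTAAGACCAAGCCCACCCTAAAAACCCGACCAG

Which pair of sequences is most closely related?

Sp2 and Sp3

Sp1–Sp2: 6/34 differ, p = 0.176, d = 0.201.
Sp1–Sp3: 5/34 differ, p = 0.147, d = 0.164.
Sp2–Sp3: 4/34 differ, p = 0.118, d = 0.128.
The smallest distance is between Sp2 and Sp3.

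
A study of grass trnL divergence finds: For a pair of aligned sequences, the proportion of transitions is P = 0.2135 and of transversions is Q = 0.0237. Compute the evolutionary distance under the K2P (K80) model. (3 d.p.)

0.312

Under the Kimura two-parameter model, d = −½ ln(1 − 2P − Q) − ¼ ln(1 − 2Q).
1 − 2P − Q = 0.5493, giving −½ ln(0.5493) = 0.299555.
1 − 2Q = 0.9526, giving −¼ ln(0.9526) = 0.012140.
d = 0.299555 + 0.012140 = 0.311695.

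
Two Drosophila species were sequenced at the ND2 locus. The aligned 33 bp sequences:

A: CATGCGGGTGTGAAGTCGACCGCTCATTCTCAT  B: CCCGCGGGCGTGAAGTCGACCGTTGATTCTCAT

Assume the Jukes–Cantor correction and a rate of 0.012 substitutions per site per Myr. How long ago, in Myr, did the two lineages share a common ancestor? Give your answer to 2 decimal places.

7.05

The sequences differ at 5 of 33 sites (2, 3, 9, 23, 25), so p = 5/33 ≈ 0.151515.
d = −(3/4) ln(1 − 4p/3) = −0.75 ln(1 − 0.20202) = −0.75 ln(0.79798)
  = −0.75 × (-0.225672) = 0.169254 substitutions/site.
Under a molecular clock d = 2μt, so t = d/(2μ) = 0.169254 / (2 × 0.012) = 7.05 Myr.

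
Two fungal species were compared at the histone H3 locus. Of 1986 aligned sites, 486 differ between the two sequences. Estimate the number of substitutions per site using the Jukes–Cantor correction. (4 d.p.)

0.2962

p = 486/1986 ≈ 0.244713.
d = −(3/4) ln(1 − 4p/3) = −0.75 ln(1 − 0.326284) = −0.75 ln(0.673716)
  = −0.75 × (-0.394947) = 0.296210 substitutions/site.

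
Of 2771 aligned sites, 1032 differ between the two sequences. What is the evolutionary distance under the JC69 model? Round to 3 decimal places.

0.515

p = 1032/2771 ≈ 0.372429.
d = −(3/4) ln(1 − 4p/3) = −0.75 ln(1 − 0.496572) = −0.75 ln(0.503428)
  = −0.75 × (-0.686315) = 0.514736 substitutions/site.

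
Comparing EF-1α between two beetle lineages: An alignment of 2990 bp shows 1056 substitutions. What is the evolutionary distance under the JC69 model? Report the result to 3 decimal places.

0.477

p = 1056/2990 ≈ 0.353177.
d = −(3/4) ln(1 − 4p/3) = −0.75 ln(1 − 0.470903) = −0.75 ln(0.529097)
  = −0.75 × (-0.636583) = 0.477437 substitutions/site.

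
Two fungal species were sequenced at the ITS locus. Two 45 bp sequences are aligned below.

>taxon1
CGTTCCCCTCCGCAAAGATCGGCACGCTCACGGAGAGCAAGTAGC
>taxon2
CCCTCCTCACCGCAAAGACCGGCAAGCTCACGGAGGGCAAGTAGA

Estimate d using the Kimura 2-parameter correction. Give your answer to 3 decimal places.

0.204

Of 45 sites, 4 differences are transitions and 4 are transversions, so P = 4/45 ≈ 0.088889 and Q = 4/45 ≈ 0.088889.
Under the Kimura two-parameter model, d = −½ ln(1 − 2P − Q) − ¼ ln(1 − 2Q).
1 − 2P − Q = 0.733333, giving −½ ln(0.733333) = 0.155078.
1 − 2Q = 0.822222, giving −¼ ln(0.822222) = 0.048936.
d = 0.155078 + 0.048936 = 0.204014.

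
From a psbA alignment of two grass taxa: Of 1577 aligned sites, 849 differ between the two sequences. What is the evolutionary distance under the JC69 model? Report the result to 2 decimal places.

p = 849/1577 ≈ 0.538364.
d = −(3/4) ln(1 − 4p/3) = −0.75 ln(1 − 0.717819) = −0.75 ln(0.282181)
  = −0.75 × (-1.265207) = 0.948905 substitutions/site.

0.95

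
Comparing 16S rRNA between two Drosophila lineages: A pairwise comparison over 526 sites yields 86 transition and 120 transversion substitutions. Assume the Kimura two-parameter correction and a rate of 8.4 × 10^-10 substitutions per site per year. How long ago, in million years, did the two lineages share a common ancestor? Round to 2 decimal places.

331.74

P = 86/526 ≈ 0.163498 and Q = 120/526 ≈ 0.228137.
Under the Kimura two-parameter model, d = −½ ln(1 − 2P − Q) − ¼ ln(1 − 2Q).
1 − 2P − Q = 0.444867, giving −½ ln(0.444867) = 0.404990.
1 − 2Q = 0.543726, giving −¼ ln(0.543726) = 0.152327.
d = 0.404990 + 0.152327 = 0.557317.
Under a molecular clock d = 2μt, so t = d/(2μ) = 0.557317 / (2 × 8.4 × 10^-10) = 331.74 million years.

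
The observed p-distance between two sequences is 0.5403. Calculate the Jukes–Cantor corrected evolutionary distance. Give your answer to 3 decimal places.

d = −(3/4) ln(1 − 4p/3) = −0.75 ln(1 − 0.7204) = −0.75 ln(0.2796)
  = −0.75 × (-1.274395) = 0.955796 substitutions/site.

0.956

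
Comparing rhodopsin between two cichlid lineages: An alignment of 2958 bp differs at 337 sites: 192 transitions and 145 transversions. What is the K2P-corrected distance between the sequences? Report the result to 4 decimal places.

P = 192/2958 ≈ 0.064909 and Q = 145/2958 ≈ 0.04902.
Under the Kimura two-parameter model, d = −½ ln(1 − 2P − Q) − ¼ ln(1 − 2Q).
1 − 2P − Q = 0.821162, giving −½ ln(0.821162) = 0.098517.
1 − 2Q = 0.90196, giving −¼ ln(0.90196) = 0.025796.
d = 0.098517 + 0.025796 = 0.124313.

0.1243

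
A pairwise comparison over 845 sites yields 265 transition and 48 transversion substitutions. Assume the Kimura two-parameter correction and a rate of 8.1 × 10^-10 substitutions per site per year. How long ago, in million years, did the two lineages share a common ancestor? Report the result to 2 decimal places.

374.19

P = 265/845 ≈ 0.313609 and Q = 48/845 ≈ 0.056805.
Under the Kimura two-parameter model, d = −½ ln(1 − 2P − Q) − ¼ ln(1 − 2Q).
1 − 2P − Q = 0.315977, giving −½ ln(0.315977) = 0.576043.
1 − 2Q = 0.88639, giving −¼ ln(0.88639) = 0.030150.
d = 0.576043 + 0.030150 = 0.606193.
Under a molecular clock d = 2μt, so t = d/(2μ) = 0.606193 / (2 × 8.1 × 10^-10) = 374.19 million years.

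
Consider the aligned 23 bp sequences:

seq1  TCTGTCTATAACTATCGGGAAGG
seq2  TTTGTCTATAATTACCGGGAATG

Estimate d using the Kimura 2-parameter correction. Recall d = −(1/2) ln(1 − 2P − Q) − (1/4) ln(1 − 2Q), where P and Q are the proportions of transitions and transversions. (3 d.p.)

Of 23 sites, 3 differences are transitions and 1 are transversions, so P = 3/23 ≈ 0.130435 and Q = 1/23 ≈ 0.043478.
Under the Kimura two-parameter model, d = −½ ln(1 − 2P − Q) − ¼ ln(1 − 2Q).
1 − 2P − Q = 0.695652, giving −½ ln(0.695652) = 0.181453.
1 − 2Q = 0.913044, giving −¼ ln(0.913044) = 0.022743.
d = 0.181453 + 0.022743 = 0.204196.

0.204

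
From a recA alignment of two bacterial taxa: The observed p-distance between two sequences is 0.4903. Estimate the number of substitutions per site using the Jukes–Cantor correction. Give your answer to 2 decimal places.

d = −(3/4) ln(1 − 4p/3) = −0.75 ln(1 − 0.653733) = −0.75 ln(0.346267)
  = −0.75 × (-1.060545) = 0.795409 substitutions/site.

0.80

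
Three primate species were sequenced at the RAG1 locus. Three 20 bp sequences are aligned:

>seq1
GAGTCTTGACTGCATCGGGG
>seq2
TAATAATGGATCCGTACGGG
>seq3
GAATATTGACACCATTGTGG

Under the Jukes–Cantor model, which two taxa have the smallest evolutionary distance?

seq1 and seq3

seq1–seq2: 10/20 differ, p = 0.500, d = 0.824.
seq1–seq3: 6/20 differ, p = 0.300, d = 0.383.
seq2–seq3: 9/20 differ, p = 0.450, d = 0.687.
The smallest distance is between seq1 and seq3.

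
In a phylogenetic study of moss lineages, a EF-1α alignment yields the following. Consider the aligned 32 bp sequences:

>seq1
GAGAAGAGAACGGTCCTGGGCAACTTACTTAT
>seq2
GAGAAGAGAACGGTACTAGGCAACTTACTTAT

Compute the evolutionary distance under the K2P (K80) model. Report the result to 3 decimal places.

0.065

Of 32 sites, 1 differences are transitions and 1 are transversions, so P = 1/32 = 0.03125 and Q = 1/32 = 0.03125.
Under the Kimura two-parameter model, d = −½ ln(1 − 2P − Q) − ¼ ln(1 − 2Q).
1 − 2P − Q = 0.90625, giving −½ ln(0.90625) = 0.049220.
1 − 2Q = 0.9375, giving −¼ ln(0.9375) = 0.016135.
d = 0.049220 + 0.016135 = 0.065355.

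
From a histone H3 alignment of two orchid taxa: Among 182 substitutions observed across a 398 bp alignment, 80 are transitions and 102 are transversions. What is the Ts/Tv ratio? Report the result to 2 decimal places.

0.78

R = 80/102 = 0.784313… ≈ 0.78 (to 2 d.p.).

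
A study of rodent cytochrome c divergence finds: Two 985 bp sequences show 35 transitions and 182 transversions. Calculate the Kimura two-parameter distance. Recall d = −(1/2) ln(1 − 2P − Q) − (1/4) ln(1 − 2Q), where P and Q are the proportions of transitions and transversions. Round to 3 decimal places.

P = 35/985 ≈ 0.035533 and Q = 182/985 ≈ 0.184772.
Under the Kimura two-parameter model, d = −½ ln(1 − 2P − Q) − ¼ ln(1 − 2Q).
1 − 2P − Q = 0.744162, giving −½ ln(0.744162) = 0.147748.
1 − 2Q = 0.630456, giving −¼ ln(0.630456) = 0.115328.
d = 0.147748 + 0.115328 = 0.263076.

0.263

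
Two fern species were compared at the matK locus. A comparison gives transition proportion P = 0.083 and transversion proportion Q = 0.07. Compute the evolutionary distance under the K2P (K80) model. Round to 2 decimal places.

0.17

Under the Kimura two-parameter model, d = −½ ln(1 − 2P − Q) − ¼ ln(1 − 2Q).
1 − 2P − Q = 0.764, giving −½ ln(0.764) = 0.134594.
1 − 2Q = 0.86, giving −¼ ln(0.86) = 0.037706.
d = 0.134594 + 0.037706 = 0.172300.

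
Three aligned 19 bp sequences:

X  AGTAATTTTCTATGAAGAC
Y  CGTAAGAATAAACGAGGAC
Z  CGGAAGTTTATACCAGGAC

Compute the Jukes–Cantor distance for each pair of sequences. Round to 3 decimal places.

X–Y: 8/19 sites differ → p ≈ 0.421053, d = −0.75 ln(1 − 0.561404) = 0.618132 ≈ 0.618.
X–Z: 7/19 sites differ → p ≈ 0.368421, d = −0.75 ln(1 − 0.491228) = 0.506816 ≈ 0.507.
Y–Z: 5/19 sites differ → p ≈ 0.263158, d = −0.75 ln(1 − 0.350877) = 0.324100 ≈ 0.324.

d(X,Y) = 0.618, d(X,Z) = 0.507, d(Y,Z) = 0.324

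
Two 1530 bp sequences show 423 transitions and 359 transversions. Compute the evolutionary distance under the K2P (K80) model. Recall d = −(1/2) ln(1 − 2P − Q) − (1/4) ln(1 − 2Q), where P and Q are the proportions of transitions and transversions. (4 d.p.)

0.9330

P = 423/1530 ≈ 0.276471 and Q = 359/1530 ≈ 0.234641.
Under the Kimura two-parameter model, d = −½ ln(1 − 2P − Q) − ¼ ln(1 − 2Q).
1 − 2P − Q = 0.212417, giving −½ ln(0.212417) = 0.774602.
1 − 2Q = 0.530718, giving −¼ ln(0.530718) = 0.158381.
d = 0.774602 + 0.158381 = 0.932983.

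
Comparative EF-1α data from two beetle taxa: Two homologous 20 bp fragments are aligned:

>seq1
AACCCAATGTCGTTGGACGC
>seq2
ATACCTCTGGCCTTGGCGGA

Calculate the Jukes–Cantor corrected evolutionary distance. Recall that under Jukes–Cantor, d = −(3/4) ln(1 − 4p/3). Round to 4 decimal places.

0.6872

The sequences differ at 9 of 20 sites (2, 3, 6, 7, 10, 12, 17, 18, 20), so p = 9/20 = 0.45.
d = −(3/4) ln(1 − 4p/3) = −0.75 ln(1 − 0.6) = −0.75 ln(0.4)
  = −0.75 × (-0.916291) = 0.687218 substitutions/site.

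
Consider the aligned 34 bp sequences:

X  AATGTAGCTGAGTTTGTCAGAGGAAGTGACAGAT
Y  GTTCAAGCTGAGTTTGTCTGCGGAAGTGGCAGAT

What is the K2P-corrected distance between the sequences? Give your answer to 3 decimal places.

0.241

Of 34 sites, 2 differences are transitions and 5 are transversions, so P = 2/34 ≈ 0.058824 and Q = 5/34 ≈ 0.147059.
Under the Kimura two-parameter model, d = −½ ln(1 − 2P − Q) − ¼ ln(1 − 2Q).
1 − 2P − Q = 0.735293, giving −½ ln(0.735293) = 0.153743.
1 − 2Q = 0.705882, giving −¼ ln(0.705882) = 0.087077.
d = 0.153743 + 0.087077 = 0.240820.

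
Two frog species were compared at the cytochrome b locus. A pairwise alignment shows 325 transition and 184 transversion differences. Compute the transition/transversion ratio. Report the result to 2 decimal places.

1.77

R = 325/184 = 1.766304… ≈ 1.77 (to 2 d.p.).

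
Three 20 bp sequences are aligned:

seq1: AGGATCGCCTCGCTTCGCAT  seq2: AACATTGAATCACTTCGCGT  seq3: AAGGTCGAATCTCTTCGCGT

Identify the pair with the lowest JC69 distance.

seq2 and seq3

seq1–seq2: 7/20 differ, p = 0.350, d = 0.471.
seq1–seq3: 6/20 differ, p = 0.300, d = 0.383.
seq2–seq3: 4/20 differ, p = 0.200, d = 0.233.
The smallest distance is between seq2 and seq3.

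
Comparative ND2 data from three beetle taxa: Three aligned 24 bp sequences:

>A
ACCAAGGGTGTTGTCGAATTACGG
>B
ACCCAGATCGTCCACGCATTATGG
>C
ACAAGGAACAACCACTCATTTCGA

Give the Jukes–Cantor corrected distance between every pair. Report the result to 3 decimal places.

A–B: 9/24 sites differ → p = 0.375, d = −0.75 ln(1 − 0.5) = 0.519860 ≈ 0.520.
A–C: 14/24 sites differ → p ≈ 0.583333, d = −0.75 ln(1 − 0.777777) = 1.128055 ≈ 1.128.
B–C: 10/24 sites differ → p ≈ 0.416667, d = −0.75 ln(1 − 0.555556) = 0.608198 ≈ 0.608.

d(A,B) = 0.520, d(A,C) = 1.128, d(B,C) = 0.608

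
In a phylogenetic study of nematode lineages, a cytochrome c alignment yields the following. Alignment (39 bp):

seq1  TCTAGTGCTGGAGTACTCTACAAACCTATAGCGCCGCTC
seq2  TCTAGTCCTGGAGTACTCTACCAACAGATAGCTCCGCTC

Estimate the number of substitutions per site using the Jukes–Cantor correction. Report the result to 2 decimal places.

The sequences differ at 5 of 39 sites (7, 22, 26, 27, 33), so p = 5/39 ≈ 0.128205.
d = −(3/4) ln(1 − 4p/3) = −0.75 ln(1 − 0.17094) = −0.75 ln(0.82906)
  = −0.75 × (-0.187463) = 0.140597 substitutions/site.

0.14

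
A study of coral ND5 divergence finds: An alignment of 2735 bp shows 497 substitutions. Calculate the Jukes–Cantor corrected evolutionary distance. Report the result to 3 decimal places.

0.208

p = 497/2735 ≈ 0.181718.
d = −(3/4) ln(1 − 4p/3) = −0.75 ln(1 − 0.242291) = −0.75 ln(0.757709)
  = −0.75 × (-0.277456) = 0.208092 substitutions/site.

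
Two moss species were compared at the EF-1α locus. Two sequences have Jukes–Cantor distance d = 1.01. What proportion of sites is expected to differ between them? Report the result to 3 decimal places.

0.555

p = (3/4)(1 − e^(−4d/3)) = 0.75 × (1 − e^(-1.346667)) = 0.75 × (1 − 0.260106) = 0.554921.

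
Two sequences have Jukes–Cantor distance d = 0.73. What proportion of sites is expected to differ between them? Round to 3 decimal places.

p = (3/4)(1 − e^(−4d/3)) = 0.75 × (1 − e^(-0.973333)) = 0.75 × (1 − 0.377822) = 0.466634.

0.467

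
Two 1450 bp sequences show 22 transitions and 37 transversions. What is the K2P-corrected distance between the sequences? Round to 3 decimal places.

P = 22/1450 ≈ 0.015172 and Q = 37/1450 ≈ 0.025517.
Under the Kimura two-parameter model, d = −½ ln(1 − 2P − Q) − ¼ ln(1 − 2Q).
1 − 2P − Q = 0.944139, giving −½ ln(0.944139) = 0.028741.
1 − 2Q = 0.948966, giving −¼ ln(0.948966) = 0.013096.
d = 0.028741 + 0.013096 = 0.041837.

0.042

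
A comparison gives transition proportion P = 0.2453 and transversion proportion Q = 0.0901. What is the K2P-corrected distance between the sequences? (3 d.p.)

0.484

Under the Kimura two-parameter model, d = −½ ln(1 − 2P − Q) − ¼ ln(1 − 2Q).
1 − 2P − Q = 0.4193, giving −½ ln(0.4193) = 0.434584.
1 − 2Q = 0.8198, giving −¼ ln(0.8198) = 0.049674.
d = 0.434584 + 0.049674 = 0.484258.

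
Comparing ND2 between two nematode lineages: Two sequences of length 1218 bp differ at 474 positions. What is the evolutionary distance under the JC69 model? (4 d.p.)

0.5487

p = 474/1218 ≈ 0.389163.
d = −(3/4) ln(1 − 4p/3) = −0.75 ln(1 − 0.518884) = −0.75 ln(0.481116)
  = −0.75 × (-0.731647) = 0.548735 substitutions/site.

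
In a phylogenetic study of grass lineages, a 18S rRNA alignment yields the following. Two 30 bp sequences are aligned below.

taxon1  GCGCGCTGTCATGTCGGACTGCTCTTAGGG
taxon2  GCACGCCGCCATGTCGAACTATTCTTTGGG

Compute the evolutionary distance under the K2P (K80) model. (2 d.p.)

Of 30 sites, 6 differences are transitions and 1 are transversions, so P = 6/30 = 0.2 and Q = 1/30 ≈ 0.033333.
Under the Kimura two-parameter model, d = −½ ln(1 − 2P − Q) − ¼ ln(1 − 2Q).
1 − 2P − Q = 0.566667, giving −½ ln(0.566667) = 0.283992.
1 − 2Q = 0.933334, giving −¼ ln(0.933334) = 0.017248.
d = 0.283992 + 0.017248 = 0.301240.

0.30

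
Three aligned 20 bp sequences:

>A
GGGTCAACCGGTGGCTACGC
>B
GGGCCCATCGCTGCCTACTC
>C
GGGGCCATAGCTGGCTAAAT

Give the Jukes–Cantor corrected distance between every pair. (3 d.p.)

A–B: 6/20 sites differ → p = 0.3, d = −0.75 ln(1 − 0.4) = 0.383119 ≈ 0.383.
A–C: 8/20 sites differ → p = 0.4, d = −0.75 ln(1 − 0.533333) = 0.571605 ≈ 0.572.
B–C: 6/20 sites differ → p = 0.3, d = −0.75 ln(1 − 0.4) = 0.383119 ≈ 0.383.

d(A,B) = 0.383, d(A,C) = 0.572, d(B,C) = 0.383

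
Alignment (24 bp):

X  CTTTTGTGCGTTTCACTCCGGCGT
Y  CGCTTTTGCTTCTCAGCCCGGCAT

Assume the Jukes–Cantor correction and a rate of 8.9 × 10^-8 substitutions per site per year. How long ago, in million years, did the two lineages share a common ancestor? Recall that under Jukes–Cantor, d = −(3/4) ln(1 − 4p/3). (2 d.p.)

2.48

The sequences differ at 8 of 24 sites (2, 3, 6, 10, 12, 16, 17, 23), so p = 8/24 ≈ 0.333333.
d = −(3/4) ln(1 − 4p/3) = −0.75 ln(1 − 0.444444) = −0.75 ln(0.555556)
  = −0.75 × (-0.587786) = 0.440840 substitutions/site.
Under a molecular clock d = 2μt, so t = d/(2μ) = 0.440840 / (2 × 8.9 × 10^-8) = 2.48 million years.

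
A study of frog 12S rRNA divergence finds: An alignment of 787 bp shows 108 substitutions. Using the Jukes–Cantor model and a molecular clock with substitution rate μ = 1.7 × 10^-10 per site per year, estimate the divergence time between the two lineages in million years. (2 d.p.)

p = 108/787 ≈ 0.13723.
d = −(3/4) ln(1 − 4p/3) = −0.75 ln(1 − 0.182973) = −0.75 ln(0.817027)
  = −0.75 × (-0.202083) = 0.151562 substitutions/site.
Under a molecular clock d = 2μt, so t = d/(2μ) = 0.151562 / (2 × 1.7 × 10^-10) = 445.77 million years.

445.77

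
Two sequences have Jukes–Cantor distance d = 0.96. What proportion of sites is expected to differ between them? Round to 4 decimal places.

p = (3/4)(1 − e^(−4d/3)) = 0.75 × (1 − e^(-1.28)) = 0.75 × (1 − 0.278037) = 0.541472.

0.5415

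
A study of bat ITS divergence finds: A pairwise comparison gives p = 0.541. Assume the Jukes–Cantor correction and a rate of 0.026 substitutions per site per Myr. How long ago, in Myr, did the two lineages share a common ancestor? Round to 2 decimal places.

d = −(3/4) ln(1 − 4p/3) = −0.75 ln(1 − 0.721333) = −0.75 ln(0.278667)
  = −0.75 × (-1.277738) = 0.958304 substitutions/site.
Under a molecular clock d = 2μt, so t = d/(2μ) = 0.958304 / (2 × 0.026) = 18.43 Myr.

18.43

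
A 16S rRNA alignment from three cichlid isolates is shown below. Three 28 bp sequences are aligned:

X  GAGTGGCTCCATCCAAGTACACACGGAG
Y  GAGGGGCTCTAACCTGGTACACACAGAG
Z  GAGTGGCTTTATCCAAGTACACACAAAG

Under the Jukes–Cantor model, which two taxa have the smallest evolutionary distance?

X and Z

X–Y: 6/28 differ, p = 0.214, d = 0.252.
X–Z: 4/28 differ, p = 0.143, d = 0.158.
Y–Z: 6/28 differ, p = 0.214, d = 0.252.
The smallest distance is between X and Z.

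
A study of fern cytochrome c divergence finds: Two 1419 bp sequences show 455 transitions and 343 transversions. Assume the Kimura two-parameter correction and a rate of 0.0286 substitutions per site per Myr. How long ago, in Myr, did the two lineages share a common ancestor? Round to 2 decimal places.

P = 455/1419 ≈ 0.320648 and Q = 343/1419 ≈ 0.24172.
Under the Kimura two-parameter model, d = −½ ln(1 − 2P − Q) − ¼ ln(1 − 2Q).
1 − 2P − Q = 0.116984, giving −½ ln(0.116984) = 1.072859.
1 − 2Q = 0.51656, giving −¼ ln(0.51656) = 0.165141.
d = 1.072859 + 0.165141 = 1.238000.
Under a molecular clock d = 2μt, so t = d/(2μ) = 1.238000 / (2 × 0.0286) = 21.64 Myr.

21.64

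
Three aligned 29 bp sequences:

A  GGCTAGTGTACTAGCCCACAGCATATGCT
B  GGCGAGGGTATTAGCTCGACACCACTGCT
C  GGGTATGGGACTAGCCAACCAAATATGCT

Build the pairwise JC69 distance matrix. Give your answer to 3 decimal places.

A–B: 11/29 sites differ → p ≈ 0.37931, d = −0.75 ln(1 − 0.505747) = 0.528531 ≈ 0.529.
A–C: 8/29 sites differ → p ≈ 0.275862, d = −0.75 ln(1 − 0.367816) = 0.343931 ≈ 0.344.
B–C: 13/29 sites differ → p ≈ 0.448276, d = −0.75 ln(1 − 0.597701) = 0.682920 ≈ 0.683.

d(A,B) = 0.529, d(A,C) = 0.344, d(B,C) = 0.683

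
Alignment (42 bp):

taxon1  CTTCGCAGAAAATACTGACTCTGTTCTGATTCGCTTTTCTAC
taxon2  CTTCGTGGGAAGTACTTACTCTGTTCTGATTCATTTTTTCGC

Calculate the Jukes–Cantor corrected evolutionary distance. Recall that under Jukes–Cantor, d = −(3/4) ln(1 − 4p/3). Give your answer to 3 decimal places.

The sequences differ at 10 of 42 sites (6, 7, 9, 12, 17, 33, 34, 39, 40, 41), so p = 10/42 ≈ 0.238095.
d = −(3/4) ln(1 − 4p/3) = −0.75 ln(1 − 0.31746) = −0.75 ln(0.68254)
  = −0.75 × (-0.381934) = 0.286451 substitutions/site.

0.286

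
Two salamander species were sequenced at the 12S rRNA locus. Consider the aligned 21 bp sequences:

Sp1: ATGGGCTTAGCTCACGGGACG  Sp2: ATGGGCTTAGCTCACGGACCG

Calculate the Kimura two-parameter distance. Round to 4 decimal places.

0.1021

Of 21 sites, 1 differences are transitions and 1 are transversions, so P = 1/21 ≈ 0.047619 and Q = 1/21 ≈ 0.047619.
Under the Kimura two-parameter model, d = −½ ln(1 − 2P − Q) − ¼ ln(1 − 2Q).
1 − 2P − Q = 0.857143, giving −½ ln(0.857143) = 0.077075.
1 − 2Q = 0.904762, giving −¼ ln(0.904762) = 0.025021.
d = 0.077075 + 0.025021 = 0.102096.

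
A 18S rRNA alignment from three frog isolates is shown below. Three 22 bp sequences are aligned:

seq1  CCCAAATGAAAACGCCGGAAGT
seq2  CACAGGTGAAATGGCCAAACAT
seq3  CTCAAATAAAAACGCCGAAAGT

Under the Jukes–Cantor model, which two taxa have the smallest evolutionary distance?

seq1–seq2: 9/22 differ, p = 0.409, d = 0.591.
seq1–seq3: 3/22 differ, p = 0.136, d = 0.151.
seq2–seq3: 9/22 differ, p = 0.409, d = 0.591.
The smallest distance is between seq1 and seq3.

seq1 and seq3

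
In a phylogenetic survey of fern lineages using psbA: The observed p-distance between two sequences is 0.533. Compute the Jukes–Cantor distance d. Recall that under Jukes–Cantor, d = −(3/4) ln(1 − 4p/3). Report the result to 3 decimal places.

0.930

d = −(3/4) ln(1 − 4p/3) = −0.75 ln(1 − 0.710667) = −0.75 ln(0.289333)
  = −0.75 × (-1.240177) = 0.930133 substitutions/site.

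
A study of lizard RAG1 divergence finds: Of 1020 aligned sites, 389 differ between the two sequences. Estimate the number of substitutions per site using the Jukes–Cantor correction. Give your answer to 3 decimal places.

p = 389/1020 ≈ 0.381373.
d = −(3/4) ln(1 − 4p/3) = −0.75 ln(1 − 0.508497) = −0.75 ln(0.491503)
  = −0.75 × (-0.710287) = 0.532715 substitutions/site.

0.533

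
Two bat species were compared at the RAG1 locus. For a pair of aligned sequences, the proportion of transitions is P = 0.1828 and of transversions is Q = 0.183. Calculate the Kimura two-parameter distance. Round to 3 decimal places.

Under the Kimura two-parameter model, d = −½ ln(1 − 2P − Q) − ¼ ln(1 − 2Q).
1 − 2P − Q = 0.4514, giving −½ ln(0.4514) = 0.397701.
1 − 2Q = 0.634, giving −¼ ln(0.634) = 0.113927.
d = 0.397701 + 0.113927 = 0.511628.

0.512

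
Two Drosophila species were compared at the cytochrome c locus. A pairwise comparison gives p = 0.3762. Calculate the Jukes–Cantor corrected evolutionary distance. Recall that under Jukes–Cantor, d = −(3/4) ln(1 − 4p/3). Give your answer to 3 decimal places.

0.522

d = −(3/4) ln(1 − 4p/3) = −0.75 ln(1 − 0.5016) = −0.75 ln(0.4984)
  = −0.75 × (-0.696352) = 0.522264 substitutions/site.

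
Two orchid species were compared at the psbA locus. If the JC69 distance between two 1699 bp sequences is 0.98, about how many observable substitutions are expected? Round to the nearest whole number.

Invert JC69: p = (3/4)(1 − e^(−4d/3)) = 0.75 × (1 − e^(-1.306667)) = 0.75 × (1 − 0.270721) = 0.546959.
Expected differing sites = pL ≈ 0.546959 × 1699 = 929.283341 ≈ 929.

929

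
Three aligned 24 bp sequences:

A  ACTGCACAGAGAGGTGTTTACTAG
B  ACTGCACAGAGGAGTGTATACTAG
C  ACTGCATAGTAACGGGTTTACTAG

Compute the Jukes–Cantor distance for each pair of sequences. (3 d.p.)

A–B: 3/24 sites differ → p = 0.125, d = −0.75 ln(1 − 0.166667) = 0.136741 ≈ 0.137.
A–C: 5/24 sites differ → p ≈ 0.208333, d = −0.75 ln(1 − 0.277777) = 0.244066 ≈ 0.244.
B–C: 7/24 sites differ → p ≈ 0.291667, d = −0.75 ln(1 − 0.388889) = 0.369358 ≈ 0.369.

d(A,B) = 0.137, d(A,C) = 0.244, d(B,C) = 0.369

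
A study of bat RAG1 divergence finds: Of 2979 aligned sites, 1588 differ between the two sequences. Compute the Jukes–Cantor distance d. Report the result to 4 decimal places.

0.9304

p = 1588/2979 ≈ 0.533065.
d = −(3/4) ln(1 − 4p/3) = −0.75 ln(1 − 0.710753) = −0.75 ln(0.289247)
  = −0.75 × (-1.240474) = 0.930356 substitutions/site.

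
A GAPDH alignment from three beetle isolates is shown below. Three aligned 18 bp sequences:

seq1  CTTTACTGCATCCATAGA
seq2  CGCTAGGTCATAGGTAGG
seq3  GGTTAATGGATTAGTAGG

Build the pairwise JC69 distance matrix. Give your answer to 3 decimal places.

seq1–seq2: 9/18 sites differ → p = 0.5, d = −0.75 ln(1 − 0.666667) = 0.823960 ≈ 0.824.
seq1–seq3: 8/18 sites differ → p ≈ 0.444444, d = −0.75 ln(1 − 0.592592) = 0.673455 ≈ 0.673.
seq2–seq3: 8/18 sites differ → p ≈ 0.444444, d = −0.75 ln(1 − 0.592592) = 0.673455 ≈ 0.673.

d(seq1,seq2) = 0.824, d(seq1,seq3) = 0.673, d(seq2,seq3) = 0.673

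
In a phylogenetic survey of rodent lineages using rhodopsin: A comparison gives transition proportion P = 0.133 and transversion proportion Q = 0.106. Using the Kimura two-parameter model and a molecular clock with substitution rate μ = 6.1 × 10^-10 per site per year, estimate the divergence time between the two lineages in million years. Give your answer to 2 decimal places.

Under the Kimura two-parameter model, d = −½ ln(1 − 2P − Q) − ¼ ln(1 − 2Q).
1 − 2P − Q = 0.628, giving −½ ln(0.628) = 0.232608.
1 − 2Q = 0.788, giving −¼ ln(0.788) = 0.059564.
d = 0.232608 + 0.059564 = 0.292172.
Under a molecular clock d = 2μt, so t = d/(2μ) = 0.292172 / (2 × 6.1 × 10^-10) = 239.49 million years.

239.49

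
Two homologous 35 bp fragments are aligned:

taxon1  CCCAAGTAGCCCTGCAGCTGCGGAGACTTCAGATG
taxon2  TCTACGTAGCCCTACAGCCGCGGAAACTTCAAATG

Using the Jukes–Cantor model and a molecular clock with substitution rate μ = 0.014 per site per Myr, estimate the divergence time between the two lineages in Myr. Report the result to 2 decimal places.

The sequences differ at 7 of 35 sites (1, 3, 5, 14, 19, 25, 32), so p = 7/35 = 0.2.
d = −(3/4) ln(1 − 4p/3) = −0.75 ln(1 − 0.266667) = −0.75 ln(0.733333)
  = −0.75 × (-0.310155) = 0.232616 substitutions/site.
Under a molecular clock d = 2μt, so t = d/(2μ) = 0.232616 / (2 × 0.014) = 8.31 Myr.

8.31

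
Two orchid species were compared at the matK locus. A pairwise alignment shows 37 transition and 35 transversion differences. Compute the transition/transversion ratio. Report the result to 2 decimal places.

1.06

R = 37/35 = 1.057142… ≈ 1.06 (to 2 d.p.).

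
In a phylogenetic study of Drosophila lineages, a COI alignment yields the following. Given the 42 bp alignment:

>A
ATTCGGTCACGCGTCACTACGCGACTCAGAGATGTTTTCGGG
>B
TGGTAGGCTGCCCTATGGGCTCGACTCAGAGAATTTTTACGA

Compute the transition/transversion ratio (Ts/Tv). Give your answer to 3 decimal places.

0.235

Transitions are A↔G and C↔T; transversions are all other mismatches.
Transitions: 4. Transversions: 17.
R = 4/17 = 0.235294… ≈ 0.235 (to 3 d.p.).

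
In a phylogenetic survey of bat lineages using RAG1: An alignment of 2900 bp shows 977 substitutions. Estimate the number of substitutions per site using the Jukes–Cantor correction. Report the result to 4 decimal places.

0.4473

p = 977/2900 ≈ 0.336897.
d = −(3/4) ln(1 − 4p/3) = −0.75 ln(1 − 0.449196) = −0.75 ln(0.550804)
  = −0.75 × (-0.596376) = 0.447282 substitutions/site.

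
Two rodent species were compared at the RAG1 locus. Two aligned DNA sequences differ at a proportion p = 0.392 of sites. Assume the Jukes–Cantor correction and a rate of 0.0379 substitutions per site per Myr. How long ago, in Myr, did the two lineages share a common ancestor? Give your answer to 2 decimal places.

d = −(3/4) ln(1 − 4p/3) = −0.75 ln(1 − 0.522667) = −0.75 ln(0.477333)
  = −0.75 × (-0.739541) = 0.554656 substitutions/site.
Under a molecular clock d = 2μt, so t = d/(2μ) = 0.554656 / (2 × 0.0379) = 7.32 Myr.

7.32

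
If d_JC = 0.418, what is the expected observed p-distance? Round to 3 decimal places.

p = (3/4)(1 − e^(−4d/3)) = 0.75 × (1 − e^(-0.557333)) = 0.75 × (1 − 0.572735) = 0.320449.

0.320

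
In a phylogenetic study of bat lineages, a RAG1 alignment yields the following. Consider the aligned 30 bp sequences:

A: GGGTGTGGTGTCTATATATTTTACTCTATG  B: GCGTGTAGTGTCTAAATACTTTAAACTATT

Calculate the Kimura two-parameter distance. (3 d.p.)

Of 30 sites, 2 differences are transitions and 5 are transversions, so P = 2/30 ≈ 0.066667 and Q = 5/30 ≈ 0.166667.
Under the Kimura two-parameter model, d = −½ ln(1 − 2P − Q) − ¼ ln(1 − 2Q).
1 − 2P − Q = 0.699999, giving −½ ln(0.699999) = 0.178338.
1 − 2Q = 0.666666, giving −¼ ln(0.666666) = 0.101367.
d = 0.178338 + 0.101367 = 0.279705.

0.280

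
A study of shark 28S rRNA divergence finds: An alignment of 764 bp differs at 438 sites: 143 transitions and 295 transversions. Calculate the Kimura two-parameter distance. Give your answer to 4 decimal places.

P = 143/764 ≈ 0.187173 and Q = 295/764 ≈ 0.386126.
Under the Kimura two-parameter model, d = −½ ln(1 − 2P − Q) − ¼ ln(1 − 2Q).
1 − 2P − Q = 0.239528, giving −½ ln(0.239528) = 0.714542.
1 − 2Q = 0.227748, giving −¼ ln(0.227748) = 0.369879.
d = 0.714542 + 0.369879 = 1.084421.

1.0844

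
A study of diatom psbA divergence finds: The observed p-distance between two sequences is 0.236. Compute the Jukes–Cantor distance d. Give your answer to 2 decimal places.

d = −(3/4) ln(1 − 4p/3) = −0.75 ln(1 − 0.314667) = −0.75 ln(0.685333)
  = −0.75 × (-0.377850) = 0.283388 substitutions/site.

0.28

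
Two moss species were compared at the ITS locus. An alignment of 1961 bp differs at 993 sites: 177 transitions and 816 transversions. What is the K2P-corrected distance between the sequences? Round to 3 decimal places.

P = 177/1961 ≈ 0.09026 and Q = 816/1961 ≈ 0.416114.
Under the Kimura two-parameter model, d = −½ ln(1 − 2P − Q) − ¼ ln(1 − 2Q).
1 − 2P − Q = 0.403366, giving −½ ln(0.403366) = 0.453955.
1 − 2Q = 0.167772, giving −¼ ln(0.167772) = 0.446287.
d = 0.453955 + 0.446287 = 0.900242.

0.900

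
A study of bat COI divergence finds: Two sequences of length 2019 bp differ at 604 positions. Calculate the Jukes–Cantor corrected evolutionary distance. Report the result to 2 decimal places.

p = 604/2019 ≈ 0.299158.
d = −(3/4) ln(1 − 4p/3) = −0.75 ln(1 − 0.398877) = −0.75 ln(0.601123)
  = −0.75 × (-0.508956) = 0.381717 substitutions/site.

0.38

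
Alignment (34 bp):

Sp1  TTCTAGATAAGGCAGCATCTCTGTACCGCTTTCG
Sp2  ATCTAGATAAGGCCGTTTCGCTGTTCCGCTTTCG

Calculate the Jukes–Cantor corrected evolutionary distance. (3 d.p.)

The sequences differ at 6 of 34 sites (1, 14, 16, 17, 20, 25), so p = 6/34 ≈ 0.176471.
d = −(3/4) ln(1 − 4p/3) = −0.75 ln(1 − 0.235295) = −0.75 ln(0.764705)
  = −0.75 × (-0.268265) = 0.201199 substitutions/site.

0.201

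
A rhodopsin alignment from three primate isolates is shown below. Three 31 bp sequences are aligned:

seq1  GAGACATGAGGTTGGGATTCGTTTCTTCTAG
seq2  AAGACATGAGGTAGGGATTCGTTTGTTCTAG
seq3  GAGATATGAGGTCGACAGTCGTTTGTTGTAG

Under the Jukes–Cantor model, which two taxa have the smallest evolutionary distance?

seq1 and seq2

seq1–seq2: 3/31 differ, p = 0.097, d = 0.104.
seq1–seq3: 7/31 differ, p = 0.226, d = 0.269.
seq2–seq3: 7/31 differ, p = 0.226, d = 0.269.
The smallest distance is between seq1 and seq2.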